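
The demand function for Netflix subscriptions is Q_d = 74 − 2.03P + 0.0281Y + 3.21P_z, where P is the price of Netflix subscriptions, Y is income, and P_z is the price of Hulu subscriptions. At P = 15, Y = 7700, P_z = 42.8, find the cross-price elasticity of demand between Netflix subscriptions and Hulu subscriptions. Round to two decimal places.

Q_d = 74 − 2.03(15) + 0.0281(7700) + 3.21(42.8) = 74 − 30.45 + 216.37 + 137.388 = 397.308.
∂Q_d/∂P_z = +3.21, so E_xy = 3.21·(42.8/397.308) ≈ 0.35.
E_xy > 0: the goods are substitutes.

0.35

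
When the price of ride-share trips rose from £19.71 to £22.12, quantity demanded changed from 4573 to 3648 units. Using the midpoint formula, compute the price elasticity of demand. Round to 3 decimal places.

-1.953

%Δq = (3648 − 4573)/[(4573 + 3648)/2] = -925/4110.5 ≈ -0.2250.
%Δp = (22.12 − 19.71)/[(19.71 + 22.12)/2] = 2.41/20.915 ≈ 0.1152.
Arc elasticity E = %Δq/%Δp ≈ -0.2250/0.1152 ≈ -1.953.
|E| > 1: demand is elastic over this range.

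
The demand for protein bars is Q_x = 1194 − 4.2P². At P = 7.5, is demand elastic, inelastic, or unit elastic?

At P = 7.5, Q_x = 957.75.
dQ_x/dP = −2·4.2·P = −63.
Point elasticity E = (dQ_x/dP)·(P/Q_x) = -63 × 7.5/957.75 ≈ -0.493.
|E| ≈ 0.493 < 1, so demand is inelastic.

inelastic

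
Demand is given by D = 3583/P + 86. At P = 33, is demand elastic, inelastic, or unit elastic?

At P = 33, D = 194.5758.
dD/dP = −3583/P² = −3.2902.
Point elasticity E = (dD/dP)·(P/D) = -3.2902 × 33/194.5758 ≈ -0.558.
|E| ≈ 0.558 < 1, so demand is inelastic.

inelastic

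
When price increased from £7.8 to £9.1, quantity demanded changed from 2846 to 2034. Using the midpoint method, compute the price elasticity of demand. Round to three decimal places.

-2.163

%Δq = (2034 − 2846)/[(2846 + 2034)/2] = -812/2440 ≈ -0.3328.
%ΔP = (9.1 − 7.8)/[(7.8 + 9.1)/2] = 1.3/8.45 ≈ 0.1538.
Arc elasticity E = %Δq/%ΔP ≈ -0.3328/0.1538 ≈ -2.163.
|E| > 1: demand is elastic over this range.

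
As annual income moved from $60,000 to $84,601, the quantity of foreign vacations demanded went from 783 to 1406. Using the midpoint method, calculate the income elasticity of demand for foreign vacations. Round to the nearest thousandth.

%ΔQ = (1406 − 783)/[(783+1406)/2] = 623/1094.5 ≈ 0.5692.
%ΔM = (84,601 − 60,000)/[(60,000+84,601)/2] = 24601/72300.5 ≈ 0.3403.
E_I = %ΔQ/%ΔM ≈ 1.673.
E_I > 1: normal good (luxury).

1.673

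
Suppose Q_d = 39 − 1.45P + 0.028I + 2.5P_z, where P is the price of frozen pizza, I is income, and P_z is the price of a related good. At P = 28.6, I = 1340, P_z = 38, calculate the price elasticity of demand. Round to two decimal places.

First evaluate Q_d: 39 − 1.45(28.6) + 0.028(1340) + 2.5(38) = 39 − 41.47 + 37.52 + 95 = 130.05.
∂Q_d/∂P = −1.45, so E_p = (−1.45)·(28.6/130.05) ≈ -0.32.
|E_p| < 1: demand is inelastic.

-0.32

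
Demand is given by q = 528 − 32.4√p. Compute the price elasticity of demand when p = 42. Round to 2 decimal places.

-0.33

At p = 42, q = 318.024.
dq/dp = −32.4/(2√p) = −32.4/(2·6.4807).
Point elasticity E = (dq/dp)·(p/q) = -2.4997 × 42/318.024 ≈ -0.33.
|E| < 1, so demand is inelastic at this price.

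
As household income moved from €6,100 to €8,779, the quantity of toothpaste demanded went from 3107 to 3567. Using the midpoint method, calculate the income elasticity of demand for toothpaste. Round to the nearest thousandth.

0.383

%ΔQ = (3567 − 3107)/[(3107+3567)/2] = 460/3337 ≈ 0.1378.
%ΔY = (8,779 − 6,100)/[(6,100+8,779)/2] = 2679/7439.5 ≈ 0.3601.
E_I = %ΔQ/%ΔY ≈ 0.383.
E_I ∈ (0,1): normal good (necessity).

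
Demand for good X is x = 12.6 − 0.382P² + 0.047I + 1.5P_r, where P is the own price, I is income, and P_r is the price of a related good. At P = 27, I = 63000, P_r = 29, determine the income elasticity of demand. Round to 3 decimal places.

1.081

First evaluate x: 12.6 − 0.382(27)² + 0.047(63000) + 1.5(29) = 12.6 − 278.478 + 2961 + 43.5 = 2738.622.
∂x/∂I = +0.047, so E_I = 0.047·(63000/2738.622) ≈ 1.081.
E_I > 1: normal good (luxury).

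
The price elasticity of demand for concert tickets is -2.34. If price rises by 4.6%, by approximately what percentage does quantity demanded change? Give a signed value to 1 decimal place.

%ΔQ ≈ E × %ΔP = (-2.34) × (4.6%) ≈ -10.8%.

-10.8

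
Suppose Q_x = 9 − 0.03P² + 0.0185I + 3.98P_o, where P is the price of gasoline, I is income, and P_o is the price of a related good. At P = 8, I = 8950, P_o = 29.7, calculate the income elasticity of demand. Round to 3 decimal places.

0.569

Q_x = 9 − 0.03(8)² + 0.0185(8950) + 3.98(29.7) = 9 − 1.92 + 165.575 + 118.206 = 290.861.
∂Q_x/∂I = +0.0185, so E_I = 0.0185·(8950/290.861) ≈ 0.569.
E_I ∈ (0,1): normal good (necessity).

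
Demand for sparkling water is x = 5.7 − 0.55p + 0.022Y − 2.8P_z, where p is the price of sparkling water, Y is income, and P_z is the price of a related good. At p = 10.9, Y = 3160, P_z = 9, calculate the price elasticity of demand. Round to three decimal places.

-0.136

x = 5.7 − 0.55(10.9) + 0.022(3160) − 2.8(9) = 5.7 − 5.995 + 69.52 − 25.2 = 44.025.
∂x/∂p = −0.55, so E_p = (−0.55)·(10.9/44.025) ≈ -0.136.
|E_p| < 1: demand is inelastic.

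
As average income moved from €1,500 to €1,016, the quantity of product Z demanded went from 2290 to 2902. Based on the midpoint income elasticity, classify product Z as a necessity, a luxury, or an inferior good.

inferior

%ΔQ = (2902 − 2290)/[(2290+2902)/2] = 612/2596 ≈ 0.2357.
%ΔI = (1,016 − 1,500)/[(1,500+1,016)/2] = -484/1258 ≈ -0.3847.
E_I = %ΔQ/%ΔI ≈ -0.613.
E_I < 0: inferior good.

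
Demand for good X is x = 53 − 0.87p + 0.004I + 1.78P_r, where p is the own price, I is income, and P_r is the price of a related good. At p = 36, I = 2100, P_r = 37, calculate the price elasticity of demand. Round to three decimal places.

Evaluating quantity at (p, I, P_r) gives x = 53 − 0.87(36) + 0.004(2100) + 1.78(37) = 53 − 31.32 + 8.4 + 65.86 = 95.94.
∂x/∂p = −0.87, so E_p = (−0.87)·(36/95.94) ≈ -0.326.
|E_p| < 1: demand is inelastic.

-0.326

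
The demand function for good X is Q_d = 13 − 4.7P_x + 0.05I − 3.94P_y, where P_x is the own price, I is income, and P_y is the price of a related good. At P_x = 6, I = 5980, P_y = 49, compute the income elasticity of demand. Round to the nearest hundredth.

Substituting, Q_d = 13 − 4.7(6) + 0.05(5980) − 3.94(49) = 13 − 28.2 + 299 − 193.06 = 90.74.
∂Q_d/∂I = +0.05, so E_I = 0.05·(5980/90.74) ≈ 3.30.
E_I > 1: normal good (luxury).

3.30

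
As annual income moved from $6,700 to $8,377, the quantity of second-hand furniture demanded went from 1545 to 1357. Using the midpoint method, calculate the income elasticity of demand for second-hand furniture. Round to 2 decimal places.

-0.58

%ΔQ = (1357 − 1545)/[(1545+1357)/2] = -188/1451 ≈ -0.1296.
%ΔI = (8,377 − 6,700)/[(6,700+8,377)/2] = 1677/7538.5 ≈ 0.2225.
E_I = %ΔQ/%ΔI ≈ -0.58.
E_I < 0: inferior good.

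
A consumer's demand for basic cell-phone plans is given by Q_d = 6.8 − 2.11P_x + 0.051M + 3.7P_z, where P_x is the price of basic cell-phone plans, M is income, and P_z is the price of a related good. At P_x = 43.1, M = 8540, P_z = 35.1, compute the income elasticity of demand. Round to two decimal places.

0.90

At the given point, Q_d = 6.8 − 2.11(43.1) + 0.051(8540) + 3.7(35.1) = 6.8 − 90.941 + 435.54 + 129.87 = 481.269.
∂Q_d/∂M = +0.051, so E_I = 0.051·(8540/481.269) ≈ 0.90.
E_I ∈ (0,1): normal good (necessity).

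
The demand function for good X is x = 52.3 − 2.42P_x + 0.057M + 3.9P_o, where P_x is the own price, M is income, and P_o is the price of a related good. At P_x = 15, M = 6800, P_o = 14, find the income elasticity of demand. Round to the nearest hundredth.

0.85

x = 52.3 − 2.42(15) + 0.057(6800) + 3.9(14) = 52.3 − 36.3 + 387.6 + 54.6 = 458.2.
∂x/∂M = +0.057, so E_I = 0.057·(6800/458.2) ≈ 0.85.
E_I ∈ (0,1): normal good (necessity).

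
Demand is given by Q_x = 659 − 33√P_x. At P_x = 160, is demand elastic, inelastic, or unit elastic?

inelastic

At P_x = 160, Q_x = 241.5793.
dQ_x/dP_x = −33/(2√P_x) = −33/(2·12.6491).
Point elasticity E = (dQ_x/dP_x)·(P_x/Q_x) = -1.3044 × 160/241.5793 ≈ -0.864.
|E| ≈ 0.864 < 1, so demand is inelastic.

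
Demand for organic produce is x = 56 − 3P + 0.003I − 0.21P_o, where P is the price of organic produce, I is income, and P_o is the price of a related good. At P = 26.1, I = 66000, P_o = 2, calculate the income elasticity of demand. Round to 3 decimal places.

1.130

Evaluating quantity at (P, I, P_o) gives x = 56 − 3(26.1) + 0.003(66000) − 0.21(2) = 56 − 78.3 + 198 − 0.42 = 175.28.
∂x/∂I = +0.003, so E_I = 0.003·(66000/175.28) ≈ 1.130.
E_I > 1: normal good (luxury).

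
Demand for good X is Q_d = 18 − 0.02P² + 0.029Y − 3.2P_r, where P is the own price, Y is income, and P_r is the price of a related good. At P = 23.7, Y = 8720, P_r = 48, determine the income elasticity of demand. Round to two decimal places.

2.38

First evaluate Q_d: 18 − 0.02(23.7)² + 0.029(8720) − 3.2(48) = 18 − 11.2338 + 252.88 − 153.6 = 106.0462.
∂Q_d/∂Y = +0.029, so E_I = 0.029·(8720/106.0462) ≈ 2.38.
E_I > 1: normal good (luxury).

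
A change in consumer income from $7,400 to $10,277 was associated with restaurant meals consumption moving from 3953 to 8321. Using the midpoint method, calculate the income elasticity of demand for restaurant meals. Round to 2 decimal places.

%ΔQ = (8321 − 3953)/[(3953+8321)/2] = 4368/6137 ≈ 0.7117.
%ΔI = (10,277 − 7,400)/[(7,400+10,277)/2] = 2877/8838.5 ≈ 0.3255.
E_I = %ΔQ/%ΔI ≈ 2.19.
E_I > 1: normal good (luxury).

2.19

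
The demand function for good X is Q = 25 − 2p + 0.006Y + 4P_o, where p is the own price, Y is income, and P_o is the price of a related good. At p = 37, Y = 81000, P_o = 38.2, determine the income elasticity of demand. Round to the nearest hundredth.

0.82

First evaluate Q: 25 − 2(37) + 0.006(81000) + 4(38.2) = 25 − 74 + 486 + 152.8 = 589.8.
∂Q/∂Y = +0.006, so E_I = 0.006·(81000/589.8) ≈ 0.82.
E_I ∈ (0,1): normal good (necessity).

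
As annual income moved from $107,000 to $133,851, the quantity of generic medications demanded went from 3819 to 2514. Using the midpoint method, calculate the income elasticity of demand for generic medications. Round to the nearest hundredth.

-1.85

%ΔQ = (2514 − 3819)/[(3819+2514)/2] = -1305/3166.5 ≈ -0.4121.
%ΔY = (133,851 − 107,000)/[(107,000+133,851)/2] = 26851/120425.5 ≈ 0.2230.
E_I = %ΔQ/%ΔY ≈ -1.85.
E_I < 0: inferior good.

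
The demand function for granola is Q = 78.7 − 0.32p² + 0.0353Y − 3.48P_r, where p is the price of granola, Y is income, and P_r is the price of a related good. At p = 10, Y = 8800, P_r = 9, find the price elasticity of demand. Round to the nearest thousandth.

-0.196

Q = 78.7 − 0.32(10)² + 0.0353(8800) − 3.48(9) = 78.7 − 32 + 310.64 − 31.32 = 326.02.
∂Q/∂p = −2·0.32·p = -6.4, so E_p = -6.4·(10/326.02) ≈ -0.196.
|E_p| < 1: demand is inelastic.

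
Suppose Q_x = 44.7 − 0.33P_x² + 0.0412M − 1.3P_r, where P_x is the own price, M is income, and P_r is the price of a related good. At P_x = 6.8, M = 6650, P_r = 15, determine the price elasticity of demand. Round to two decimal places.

-0.11

Substituting, Q_x = 44.7 − 0.33(6.8)² + 0.0412(6650) − 1.3(15) = 44.7 − 15.2592 + 273.98 − 19.5 = 283.9208.
∂Q_x/∂P_x = −2·0.33·P_x = -4.488, so E_p = -4.488·(6.8/283.9208) ≈ -0.11.
|E_p| < 1: demand is inelastic.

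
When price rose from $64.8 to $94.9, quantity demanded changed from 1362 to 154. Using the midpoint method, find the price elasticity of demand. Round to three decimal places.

%Δq = (154 − 1362)/[(1362 + 154)/2] = -1208/758 ≈ -1.5937.
%ΔP = (94.9 − 64.8)/[(64.8 + 94.9)/2] = 30.1/79.85 ≈ 0.3770.
Arc elasticity E = %Δq/%ΔP ≈ -1.5937/0.3770 ≈ -4.228.
|E| > 1: demand is elastic over this range.

-4.228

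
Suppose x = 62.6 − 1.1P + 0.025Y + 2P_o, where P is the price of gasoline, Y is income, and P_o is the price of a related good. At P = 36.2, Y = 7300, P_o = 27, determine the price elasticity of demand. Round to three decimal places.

-0.154

First evaluate x: 62.6 − 1.1(36.2) + 0.025(7300) + 2(27) = 62.6 − 39.82 + 182.5 + 54 = 259.28.
∂x/∂P = −1.1, so E_p = (−1.1)·(36.2/259.28) ≈ -0.154.
|E_p| < 1: demand is inelastic.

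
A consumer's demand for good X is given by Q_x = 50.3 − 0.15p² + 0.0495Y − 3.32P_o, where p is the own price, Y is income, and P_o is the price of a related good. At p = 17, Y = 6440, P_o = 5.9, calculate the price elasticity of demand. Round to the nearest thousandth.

-0.283

Q_x = 50.3 − 0.15(17)² + 0.0495(6440) − 3.32(5.9) = 50.3 − 43.35 + 318.78 − 19.588 = 306.142.
∂Q_x/∂p = −2·0.15·p = -5.1, so E_p = -5.1·(17/306.142) ≈ -0.283.
|E_p| < 1: demand is inelastic.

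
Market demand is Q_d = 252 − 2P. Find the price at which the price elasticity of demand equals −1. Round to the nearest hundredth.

63.00

For linear demand Q_d = a − bP, E = −bP/(a − bP). |E| = 1 ⇒ bP = a − bP ⇒ P = a/(2b).
P = 252/(2·2) = 63.00.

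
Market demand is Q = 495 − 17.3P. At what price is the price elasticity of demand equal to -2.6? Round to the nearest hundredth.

20.66

Set −bP/(a − bP) = −2.6 ⇒ bP = 2.6(a − bP) ⇒ bP(1+2.6) = 2.6·a.
P = 2.6·495/(17.3·3.6) ≈ 20.66.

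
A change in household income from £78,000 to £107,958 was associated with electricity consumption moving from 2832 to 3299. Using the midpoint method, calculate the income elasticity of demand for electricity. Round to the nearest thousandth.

%ΔQ = (3299 − 2832)/[(2832+3299)/2] = 467/3065.5 ≈ 0.1523.
%ΔY = (107,958 − 78,000)/[(78,000+107,958)/2] = 29958/92979 ≈ 0.3222.
E_I = %ΔQ/%ΔY ≈ 0.473.
E_I ∈ (0,1): normal good (necessity).

0.473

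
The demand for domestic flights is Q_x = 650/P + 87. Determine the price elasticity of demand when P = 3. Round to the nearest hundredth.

-0.71

At P = 3, Q_x = 303.6667.
dQ_x/dP = −650/P² = −72.2222.
Point elasticity E = (dQ_x/dP)·(P/Q_x) = -72.2222 × 3/303.6667 ≈ -0.71.
|E| < 1, so demand is inelastic at this price.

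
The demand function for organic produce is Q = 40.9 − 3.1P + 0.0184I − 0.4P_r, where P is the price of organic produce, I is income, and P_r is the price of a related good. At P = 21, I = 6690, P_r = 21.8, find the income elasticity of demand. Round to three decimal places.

1.365

First evaluate Q: 40.9 − 3.1(21) + 0.0184(6690) − 0.4(21.8) = 40.9 − 65.1 + 123.096 − 8.72 = 90.176.
∂Q/∂I = +0.0184, so E_I = 0.0184·(6690/90.176) ≈ 1.365.
E_I > 1: normal good (luxury).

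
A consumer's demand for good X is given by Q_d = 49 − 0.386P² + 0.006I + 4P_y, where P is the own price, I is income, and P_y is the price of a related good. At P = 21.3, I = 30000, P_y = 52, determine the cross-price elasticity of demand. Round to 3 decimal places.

0.794

First evaluate Q_d: 49 − 0.386(21.3)² + 0.006(30000) + 4(52) = 49 − 175.1243 + 180 + 208 = 261.8757.
∂Q_d/∂P_y = +4, so E_xy = 4·(52/261.8757) ≈ 0.794.
E_xy > 0: the goods are substitutes.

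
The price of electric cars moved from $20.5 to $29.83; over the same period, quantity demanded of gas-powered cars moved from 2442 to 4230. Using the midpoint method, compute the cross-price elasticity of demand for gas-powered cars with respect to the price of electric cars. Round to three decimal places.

1.446

%ΔQ_x = (4230 − 2442)/[(2442+4230)/2] = 1788/3336 ≈ 0.5360.
%ΔP_y = (29.83 − 20.5)/[(20.5+29.83)/2] ≈ 0.3708.
E_xy = 0.5360/0.3708 ≈ 1.446.
E_xy > 0, so gas-powered cars and electric cars are substitutes.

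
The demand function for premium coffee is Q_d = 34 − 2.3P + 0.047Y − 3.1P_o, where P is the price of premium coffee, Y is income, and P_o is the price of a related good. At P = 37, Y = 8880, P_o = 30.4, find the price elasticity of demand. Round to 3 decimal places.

-0.313

Substituting, Q_d = 34 − 2.3(37) + 0.047(8880) − 3.1(30.4) = 34 − 85.1 + 417.36 − 94.24 = 272.02.
∂Q_d/∂P = −2.3, so E_p = (−2.3)·(37/272.02) ≈ -0.313.
|E_p| < 1: demand is inelastic.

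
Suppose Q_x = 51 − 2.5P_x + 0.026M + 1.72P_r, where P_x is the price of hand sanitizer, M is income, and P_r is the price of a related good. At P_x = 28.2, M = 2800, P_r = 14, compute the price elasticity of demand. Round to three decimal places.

Q_x = 51 − 2.5(28.2) + 0.026(2800) + 1.72(14) = 51 − 70.5 + 72.8 + 24.08 = 77.38.
∂Q_x/∂P_x = −2.5, so E_p = (−2.5)·(28.2/77.38) ≈ -0.911.
|E_p| < 1: demand is inelastic.

-0.911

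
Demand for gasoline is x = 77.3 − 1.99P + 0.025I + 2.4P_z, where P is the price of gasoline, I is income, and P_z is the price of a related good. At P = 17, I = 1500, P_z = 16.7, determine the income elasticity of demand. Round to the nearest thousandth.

0.310

x = 77.3 − 1.99(17) + 0.025(1500) + 2.4(16.7) = 77.3 − 33.83 + 37.5 + 40.08 = 121.05.
∂x/∂I = +0.025, so E_I = 0.025·(1500/121.05) ≈ 0.310.
E_I ∈ (0,1): normal good (necessity).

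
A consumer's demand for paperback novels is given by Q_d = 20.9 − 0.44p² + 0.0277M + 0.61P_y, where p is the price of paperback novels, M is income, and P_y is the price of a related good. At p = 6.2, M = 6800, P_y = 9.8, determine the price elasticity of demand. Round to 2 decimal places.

First evaluate Q_d: 20.9 − 0.44(6.2)² + 0.0277(6800) + 0.61(9.8) = 20.9 − 16.9136 + 188.36 + 5.978 = 198.3244.
∂Q_d/∂p = −2·0.44·p = -5.456, so E_p = -5.456·(6.2/198.3244) ≈ -0.17.
|E_p| < 1: demand is inelastic.

-0.17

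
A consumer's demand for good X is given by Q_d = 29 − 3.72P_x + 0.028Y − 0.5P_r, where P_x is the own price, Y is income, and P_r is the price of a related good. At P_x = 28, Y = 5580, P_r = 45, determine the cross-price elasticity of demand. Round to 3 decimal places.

At the given point, Q_d = 29 − 3.72(28) + 0.028(5580) − 0.5(45) = 29 − 104.16 + 156.24 − 22.5 = 58.58.
∂Q_d/∂P_r = −0.5, so E_xy = -0.5·(45/58.58) ≈ -0.384.
E_xy < 0: the goods are complements.

-0.384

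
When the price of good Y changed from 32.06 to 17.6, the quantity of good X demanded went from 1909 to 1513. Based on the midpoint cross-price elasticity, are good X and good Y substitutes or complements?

%ΔQ_x = (1513 − 1909)/[(1909+1513)/2] = -396/1711 ≈ -0.2314.
%ΔP_y = (17.6 − 32.06)/[(32.06+17.6)/2] ≈ -0.5824.
E_xy = -0.2314/-0.5824 ≈ 0.397.
E_xy > 0, so the goods are substitutes.

substitutes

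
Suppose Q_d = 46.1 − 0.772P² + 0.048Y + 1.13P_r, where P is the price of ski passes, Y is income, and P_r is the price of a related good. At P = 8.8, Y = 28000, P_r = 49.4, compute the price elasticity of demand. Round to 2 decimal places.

Q_d = 46.1 − 0.772(8.8)² + 0.048(28000) + 1.13(49.4) = 46.1 − 59.7837 + 1344 + 55.822 = 1386.1383.
∂Q_d/∂P = −2·0.772·P = -13.5872, so E_p = -13.5872·(8.8/1386.1383) ≈ -0.09.
|E_p| < 1: demand is inelastic.

-0.09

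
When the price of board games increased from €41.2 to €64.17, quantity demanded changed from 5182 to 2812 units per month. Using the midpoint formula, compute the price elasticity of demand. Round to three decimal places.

%Δq = (2812 − 5182)/[(5182 + 2812)/2] = -2370/3997 ≈ -0.5929.
%Δp = (64.17 − 41.2)/[(41.2 + 64.17)/2] = 22.97/52.685 ≈ 0.4360.
Arc elasticity E = %Δq/%Δp ≈ -0.5929/0.4360 ≈ -1.360.
|E| > 1: demand is elastic over this range.

-1.360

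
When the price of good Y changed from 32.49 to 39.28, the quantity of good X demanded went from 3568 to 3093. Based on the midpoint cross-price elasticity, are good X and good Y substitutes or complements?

complements

%ΔQ_x = (3093 − 3568)/[(3568+3093)/2] = -475/3330.5 ≈ -0.1426.
%ΔP_y = (39.28 − 32.49)/[(32.49+39.28)/2] ≈ 0.1892.
E_xy = -0.1426/0.1892 ≈ -0.754.
E_xy < 0, so the goods are complements.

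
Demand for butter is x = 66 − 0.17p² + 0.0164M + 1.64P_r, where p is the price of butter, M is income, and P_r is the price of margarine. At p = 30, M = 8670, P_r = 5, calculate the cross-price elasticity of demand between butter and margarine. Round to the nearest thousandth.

x = 66 − 0.17(30)² + 0.0164(8670) + 1.64(5) = 66 − 153 + 142.188 + 8.2 = 63.388.
∂x/∂P_r = +1.64, so E_xy = 1.64·(5/63.388) ≈ 0.129.
E_xy > 0: the goods are substitutes.

0.129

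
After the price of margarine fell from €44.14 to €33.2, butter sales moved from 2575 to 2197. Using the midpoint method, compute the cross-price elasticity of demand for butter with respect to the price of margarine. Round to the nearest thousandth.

0.560

%ΔQ_x = (2197 − 2575)/[(2575+2197)/2] = -378/2386 ≈ -0.1584.
%ΔP_y = (33.2 − 44.14)/[(44.14+33.2)/2] ≈ -0.2829.
E_xy = -0.1584/-0.2829 ≈ 0.560.
E_xy > 0, so butter and margarine are substitutes.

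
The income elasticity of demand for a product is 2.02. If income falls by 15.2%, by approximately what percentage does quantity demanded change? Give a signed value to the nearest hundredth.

-30.70

%ΔQ ≈ E × %ΔI = (2.02) × (-15.2%) ≈ -30.70%.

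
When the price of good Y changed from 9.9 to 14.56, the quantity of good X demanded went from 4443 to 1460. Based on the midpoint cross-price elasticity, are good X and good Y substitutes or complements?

%ΔQ_x = (1460 − 4443)/[(4443+1460)/2] = -2983/2951.5 ≈ -1.0107.
%ΔP_y = (14.56 − 9.9)/[(9.9+14.56)/2] ≈ 0.3810.
E_xy = -1.0107/0.3810 ≈ -2.652.
E_xy < 0, so the goods are complements.

complements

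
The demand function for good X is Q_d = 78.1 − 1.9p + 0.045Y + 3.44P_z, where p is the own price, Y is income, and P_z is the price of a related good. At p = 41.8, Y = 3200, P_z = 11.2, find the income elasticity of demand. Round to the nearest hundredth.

0.79

First evaluate Q_d: 78.1 − 1.9(41.8) + 0.045(3200) + 3.44(11.2) = 78.1 − 79.42 + 144 + 38.528 = 181.208.
∂Q_d/∂Y = +0.045, so E_I = 0.045·(3200/181.208) ≈ 0.79.
E_I ∈ (0,1): normal good (necessity).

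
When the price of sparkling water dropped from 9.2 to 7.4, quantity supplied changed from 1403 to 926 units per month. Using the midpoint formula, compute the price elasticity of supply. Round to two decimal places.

%ΔQ = (926 − 1403)/[(1403 + 926)/2] = -477/1164.5 ≈ -0.4096.
%ΔP = (7.4 − 9.2)/[(9.2 + 7.4)/2] = -1.8/8.3 ≈ -0.2169.
Arc elasticity E = %ΔQ/%ΔP ≈ -0.4096/-0.2169 ≈ 1.89.
|E| > 1: supply is elastic over this range.

1.89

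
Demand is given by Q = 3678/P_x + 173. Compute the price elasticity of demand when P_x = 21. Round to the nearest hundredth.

-0.50

At P_x = 21, Q = 348.1429.
dQ/dP_x = −3678/P_x² = −8.3401.
Point elasticity E = (dQ/dP_x)·(P_x/Q) = -8.3401 × 21/348.1429 ≈ -0.50.
|E| < 1, so demand is inelastic at this price.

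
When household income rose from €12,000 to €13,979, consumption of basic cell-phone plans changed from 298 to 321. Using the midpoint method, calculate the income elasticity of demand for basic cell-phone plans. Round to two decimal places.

%ΔQ = (321 − 298)/[(298+321)/2] = 23/309.5 ≈ 0.0743.
%ΔI = (13,979 − 12,000)/[(12,000+13,979)/2] = 1979/12989.5 ≈ 0.1524.
E_I = %ΔQ/%ΔI ≈ 0.49.
E_I ∈ (0,1): normal good (necessity).

0.49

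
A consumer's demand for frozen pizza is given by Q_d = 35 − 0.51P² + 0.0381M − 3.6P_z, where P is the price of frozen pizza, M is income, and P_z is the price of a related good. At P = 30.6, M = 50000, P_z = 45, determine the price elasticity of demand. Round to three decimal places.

-0.734

Substituting, Q_d = 35 − 0.51(30.6)² + 0.0381(50000) − 3.6(45) = 35 − 477.5436 + 1905 − 162 = 1300.4564.
∂Q_d/∂P = −2·0.51·P = -31.212, so E_p = -31.212·(30.6/1300.4564) ≈ -0.734.
|E_p| < 1: demand is inelastic.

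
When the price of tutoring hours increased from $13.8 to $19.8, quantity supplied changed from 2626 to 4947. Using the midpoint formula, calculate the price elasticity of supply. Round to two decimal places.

1.72

%ΔQ = (4947 − 2626)/[(2626 + 4947)/2] = 2321/3786.5 ≈ 0.6130.
%ΔP = (19.8 − 13.8)/[(13.8 + 19.8)/2] = 6/16.8 ≈ 0.3571.
Arc elasticity E = %ΔQ/%ΔP ≈ 0.6130/0.3571 ≈ 1.72.
|E| > 1: supply is elastic over this range.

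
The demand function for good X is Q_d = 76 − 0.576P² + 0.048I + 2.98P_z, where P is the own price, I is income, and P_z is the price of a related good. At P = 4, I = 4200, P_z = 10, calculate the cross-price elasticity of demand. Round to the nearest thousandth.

Substituting, Q_d = 76 − 0.576(4)² + 0.048(4200) + 2.98(10) = 76 − 9.216 + 201.6 + 29.8 = 298.184.
∂Q_d/∂P_z = +2.98, so E_xy = 2.98·(10/298.184) ≈ 0.100.
E_xy > 0: the goods are substitutes.

0.100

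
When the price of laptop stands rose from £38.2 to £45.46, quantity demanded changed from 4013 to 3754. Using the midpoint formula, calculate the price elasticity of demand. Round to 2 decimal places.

%Δq = (3754 − 4013)/[(4013 + 3754)/2] = -259/3883.5 ≈ -0.0667.
%Δp = (45.46 − 38.2)/[(38.2 + 45.46)/2] = 7.26/41.83 ≈ 0.1736.
Arc elasticity E = %Δq/%Δp ≈ -0.0667/0.1736 ≈ -0.38.
|E| < 1: demand is inelastic over this range.

-0.38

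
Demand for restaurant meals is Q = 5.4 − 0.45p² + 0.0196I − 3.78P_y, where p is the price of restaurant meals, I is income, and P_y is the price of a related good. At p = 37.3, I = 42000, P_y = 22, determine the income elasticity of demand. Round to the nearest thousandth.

Evaluating quantity at (p, I, P_y) gives Q = 5.4 − 0.45(37.3)² + 0.0196(42000) − 3.78(22) = 5.4 − 626.0805 + 823.2 − 83.16 = 119.3595.
∂Q/∂I = +0.0196, so E_I = 0.0196·(42000/119.3595) ≈ 6.897.
E_I > 1: normal good (luxury).

6.897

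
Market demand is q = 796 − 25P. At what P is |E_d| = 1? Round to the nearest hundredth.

15.92

For linear demand q = a − bP, E = −bP/(a − bP). |E| = 1 ⇒ bP = a − bP ⇒ P = a/(2b).
P = 796/(2·25) = 15.92.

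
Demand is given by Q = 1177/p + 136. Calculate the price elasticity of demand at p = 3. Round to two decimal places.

-0.74

At p = 3, Q = 528.3333.
dQ/dp = −1177/p² = −130.7778.
Point elasticity E = (dQ/dp)·(p/Q) = -130.7778 × 3/528.3333 ≈ -0.74.
|E| < 1, so demand is inelastic at this price.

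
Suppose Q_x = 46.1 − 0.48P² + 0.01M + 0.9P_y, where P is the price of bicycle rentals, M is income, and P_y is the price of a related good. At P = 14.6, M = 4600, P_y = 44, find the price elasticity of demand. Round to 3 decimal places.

-6.964

Q_x = 46.1 − 0.48(14.6)² + 0.01(4600) + 0.9(44) = 46.1 − 102.3168 + 46 + 39.6 = 29.3832.
∂Q_x/∂P = −2·0.48·P = -14.016, so E_p = -14.016·(14.6/29.3832) ≈ -6.964.
|E_p| > 1: demand is elastic.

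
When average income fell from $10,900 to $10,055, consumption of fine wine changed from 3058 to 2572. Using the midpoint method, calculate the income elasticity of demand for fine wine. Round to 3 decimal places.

2.141

%ΔQ = (2572 − 3058)/[(3058+2572)/2] = -486/2815 ≈ -0.1726.
%ΔI = (10,055 − 10,900)/[(10,900+10,055)/2] = -845/10477.5 ≈ -0.0806.
E_I = %ΔQ/%ΔI ≈ 2.141.
E_I > 1: normal good (luxury).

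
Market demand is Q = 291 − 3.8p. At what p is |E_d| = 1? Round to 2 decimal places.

38.29

For linear demand Q = a − bp, E = −bp/(a − bp). |E| = 1 ⇒ bp = a − bp ⇒ p = a/(2b).
p = 291/(2·3.8) ≈ 38.29.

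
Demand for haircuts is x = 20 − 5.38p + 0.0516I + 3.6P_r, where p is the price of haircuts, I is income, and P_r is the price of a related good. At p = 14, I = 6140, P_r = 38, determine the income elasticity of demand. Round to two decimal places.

x = 20 − 5.38(14) + 0.0516(6140) + 3.6(38) = 20 − 75.32 + 316.824 + 136.8 = 398.304.
∂x/∂I = +0.0516, so E_I = 0.0516·(6140/398.304) ≈ 0.80.
E_I ∈ (0,1): normal good (necessity).

0.80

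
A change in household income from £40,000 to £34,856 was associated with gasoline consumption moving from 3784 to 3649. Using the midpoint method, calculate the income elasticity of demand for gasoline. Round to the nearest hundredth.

0.26

%ΔQ = (3649 − 3784)/[(3784+3649)/2] = -135/3716.5 ≈ -0.0363.
%ΔI = (34,856 − 40,000)/[(40,000+34,856)/2] = -5144/37428 ≈ -0.1374.
E_I = %ΔQ/%ΔI ≈ 0.26.
E_I ∈ (0,1): normal good (necessity).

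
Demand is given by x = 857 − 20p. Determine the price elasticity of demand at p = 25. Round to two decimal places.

At p = 25, x = 357.
dx/dp = −20.
Point elasticity E = (dx/dp)·(p/x) = -20 × 25/357 ≈ -1.40.
|E| > 1, so demand is elastic at this price.

-1.40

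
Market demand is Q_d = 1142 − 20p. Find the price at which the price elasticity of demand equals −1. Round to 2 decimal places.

28.55

For linear demand Q_d = a − bp, E = −bp/(a − bp). |E| = 1 ⇒ bp = a − bp ⇒ p = a/(2b).
p = 1142/(2·20) = 28.55.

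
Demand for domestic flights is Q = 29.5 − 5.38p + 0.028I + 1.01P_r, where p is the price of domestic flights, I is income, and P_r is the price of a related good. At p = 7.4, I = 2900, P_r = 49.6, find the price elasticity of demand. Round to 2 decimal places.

-0.33

First evaluate Q: 29.5 − 5.38(7.4) + 0.028(2900) + 1.01(49.6) = 29.5 − 39.812 + 81.2 + 50.096 = 120.984.
∂Q/∂p = −5.38, so E_p = (−5.38)·(7.4/120.984) ≈ -0.33.
|E_p| < 1: demand is inelastic.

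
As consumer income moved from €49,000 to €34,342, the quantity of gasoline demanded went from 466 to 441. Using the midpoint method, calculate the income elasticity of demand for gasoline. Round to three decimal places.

%ΔQ = (441 − 466)/[(466+441)/2] = -25/453.5 ≈ -0.0551.
%ΔI = (34,342 − 49,000)/[(49,000+34,342)/2] = -14658/41671 ≈ -0.3518.
E_I = %ΔQ/%ΔI ≈ 0.157.
E_I ∈ (0,1): normal good (necessity).

0.157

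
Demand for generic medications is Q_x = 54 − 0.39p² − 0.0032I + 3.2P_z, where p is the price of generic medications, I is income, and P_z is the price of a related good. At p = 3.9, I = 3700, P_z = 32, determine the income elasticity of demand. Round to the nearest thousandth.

First evaluate Q_x: 54 − 0.39(3.9)² − 0.0032(3700) + 3.2(32) = 54 − 5.9319 − 11.84 + 102.4 = 138.6281.
∂Q_x/∂I = −0.0032, so E_I = -0.0032·(3700/138.6281) ≈ -0.085.
E_I < 0: inferior good.

-0.085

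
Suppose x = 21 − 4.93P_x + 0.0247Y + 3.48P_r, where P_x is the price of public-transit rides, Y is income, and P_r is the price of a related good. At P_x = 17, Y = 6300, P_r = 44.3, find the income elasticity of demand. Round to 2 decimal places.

0.63

At the given point, x = 21 − 4.93(17) + 0.0247(6300) + 3.48(44.3) = 21 − 83.81 + 155.61 + 154.164 = 246.964.
∂x/∂Y = +0.0247, so E_I = 0.0247·(6300/246.964) ≈ 0.63.
E_I ∈ (0,1): normal good (necessity).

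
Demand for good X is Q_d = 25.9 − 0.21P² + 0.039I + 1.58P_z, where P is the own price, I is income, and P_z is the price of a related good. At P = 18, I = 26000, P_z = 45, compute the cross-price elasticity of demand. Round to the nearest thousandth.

At the given point, Q_d = 25.9 − 0.21(18)² + 0.039(26000) + 1.58(45) = 25.9 − 68.04 + 1014 + 71.1 = 1042.96.
∂Q_d/∂P_z = +1.58, so E_xy = 1.58·(45/1042.96) ≈ 0.068.
E_xy > 0: the goods are substitutes.

0.068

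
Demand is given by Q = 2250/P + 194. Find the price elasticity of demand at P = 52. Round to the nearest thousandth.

At P = 52, Q = 237.2692.
dQ/dP = −2250/P² = −0.8321.
Point elasticity E = (dQ/dP)·(P/Q) = -0.8321 × 52/237.2692 ≈ -0.182.
|E| < 1, so demand is inelastic at this price.

-0.182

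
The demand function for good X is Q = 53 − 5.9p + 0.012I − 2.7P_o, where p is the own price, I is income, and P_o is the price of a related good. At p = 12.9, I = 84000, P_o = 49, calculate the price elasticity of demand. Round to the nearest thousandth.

At the given point, Q = 53 − 5.9(12.9) + 0.012(84000) − 2.7(49) = 53 − 76.11 + 1008 − 132.3 = 852.59.
∂Q/∂p = −5.9, so E_p = (−5.9)·(12.9/852.59) ≈ -0.089.
|E_p| < 1: demand is inelastic.

-0.089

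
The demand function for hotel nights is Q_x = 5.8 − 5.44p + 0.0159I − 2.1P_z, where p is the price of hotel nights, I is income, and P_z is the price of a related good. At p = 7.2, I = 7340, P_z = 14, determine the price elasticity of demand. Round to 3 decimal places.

-0.726

Substituting, Q_x = 5.8 − 5.44(7.2) + 0.0159(7340) − 2.1(14) = 5.8 − 39.168 + 116.706 − 29.4 = 53.938.
∂Q_x/∂p = −5.44, so E_p = (−5.44)·(7.2/53.938) ≈ -0.726.
|E_p| < 1: demand is inelastic.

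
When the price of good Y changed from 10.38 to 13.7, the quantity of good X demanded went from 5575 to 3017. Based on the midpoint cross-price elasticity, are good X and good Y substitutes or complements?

complements

%ΔQ_x = (3017 − 5575)/[(5575+3017)/2] = -2558/4296 ≈ -0.5954.
%ΔP_y = (13.7 − 10.38)/[(10.38+13.7)/2] ≈ 0.2757.
E_xy = -0.5954/0.2757 ≈ -2.159.
E_xy < 0, so the goods are complements.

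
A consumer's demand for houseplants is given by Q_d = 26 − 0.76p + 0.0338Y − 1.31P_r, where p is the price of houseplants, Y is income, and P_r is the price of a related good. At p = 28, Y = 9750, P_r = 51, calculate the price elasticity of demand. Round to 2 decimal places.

Substituting, Q_d = 26 − 0.76(28) + 0.0338(9750) − 1.31(51) = 26 − 21.28 + 329.55 − 66.81 = 267.46.
∂Q_d/∂p = −0.76, so E_p = (−0.76)·(28/267.46) ≈ -0.08.
|E_p| < 1: demand is inelastic.

-0.08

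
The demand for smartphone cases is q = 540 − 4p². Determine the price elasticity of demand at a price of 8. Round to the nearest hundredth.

At p = 8, q = 284.
dq/dp = −2·4·p = −64.
Point elasticity E = (dq/dp)·(p/q) = -64 × 8/284 ≈ -1.80.
|E| > 1, so demand is elastic at this price.

-1.80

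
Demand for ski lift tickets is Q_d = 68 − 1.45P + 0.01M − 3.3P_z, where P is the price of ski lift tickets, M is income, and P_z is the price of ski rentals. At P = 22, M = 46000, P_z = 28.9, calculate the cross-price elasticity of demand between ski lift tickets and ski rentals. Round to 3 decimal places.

Substituting, Q_d = 68 − 1.45(22) + 0.01(46000) − 3.3(28.9) = 68 − 31.9 + 460 − 95.37 = 400.73.
∂Q_d/∂P_z = −3.3, so E_xy = -3.3·(28.9/400.73) ≈ -0.238.
E_xy < 0: the goods are complements.

-0.238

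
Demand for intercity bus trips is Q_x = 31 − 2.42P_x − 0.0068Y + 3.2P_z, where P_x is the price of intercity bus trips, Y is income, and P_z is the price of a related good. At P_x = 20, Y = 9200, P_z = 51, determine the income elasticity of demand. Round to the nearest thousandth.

-0.752

Evaluating quantity at (P_x, Y, P_z) gives Q_x = 31 − 2.42(20) − 0.0068(9200) + 3.2(51) = 31 − 48.4 − 62.56 + 163.2 = 83.24.
∂Q_x/∂Y = −0.0068, so E_I = -0.0068·(9200/83.24) ≈ -0.752.
E_I < 0: inferior good.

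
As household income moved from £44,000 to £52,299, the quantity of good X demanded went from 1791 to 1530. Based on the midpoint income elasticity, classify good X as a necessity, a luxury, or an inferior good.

%ΔQ = (1530 − 1791)/[(1791+1530)/2] = -261/1660.5 ≈ -0.1572.
%ΔI = (52,299 − 44,000)/[(44,000+52,299)/2] = 8299/48149.5 ≈ 0.1724.
E_I = %ΔQ/%ΔI ≈ -0.912.
E_I < 0: inferior good.

inferior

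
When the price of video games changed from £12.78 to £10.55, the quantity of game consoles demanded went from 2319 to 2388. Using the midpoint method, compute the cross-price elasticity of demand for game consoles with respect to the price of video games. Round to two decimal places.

-0.15

%ΔQ_x = (2388 − 2319)/[(2319+2388)/2] = 69/2353.5 ≈ 0.0293.
%ΔP_y = (10.55 − 12.78)/[(12.78+10.55)/2] ≈ -0.1912.
E_xy = 0.0293/-0.1912 ≈ -0.15.
E_xy < 0, so game consoles and video games are complements.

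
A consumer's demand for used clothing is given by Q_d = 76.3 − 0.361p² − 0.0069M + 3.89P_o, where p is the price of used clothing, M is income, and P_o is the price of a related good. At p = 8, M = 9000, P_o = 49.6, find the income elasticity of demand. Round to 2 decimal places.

-0.34

Evaluating quantity at (p, M, P_o) gives Q_d = 76.3 − 0.361(8)² − 0.0069(9000) + 3.89(49.6) = 76.3 − 23.104 − 62.1 + 192.944 = 184.04.
∂Q_d/∂M = −0.0069, so E_I = -0.0069·(9000/184.04) ≈ -0.34.
E_I < 0: inferior good.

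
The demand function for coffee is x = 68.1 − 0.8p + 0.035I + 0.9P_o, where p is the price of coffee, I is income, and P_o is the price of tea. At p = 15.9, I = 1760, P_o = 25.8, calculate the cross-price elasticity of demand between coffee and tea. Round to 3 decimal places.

0.166

x = 68.1 − 0.8(15.9) + 0.035(1760) + 0.9(25.8) = 68.1 − 12.72 + 61.6 + 23.22 = 140.2.
∂x/∂P_o = +0.9, so E_xy = 0.9·(25.8/140.2) ≈ 0.166.
E_xy > 0: the goods are substitutes.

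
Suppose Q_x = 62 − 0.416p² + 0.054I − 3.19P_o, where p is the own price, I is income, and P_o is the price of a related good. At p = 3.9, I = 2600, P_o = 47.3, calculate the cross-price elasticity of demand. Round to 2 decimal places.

Substituting, Q_x = 62 − 0.416(3.9)² + 0.054(2600) − 3.19(47.3) = 62 − 6.3274 + 140.4 − 150.887 = 45.1856.
∂Q_x/∂P_o = −3.19, so E_xy = -3.19·(47.3/45.1856) ≈ -3.34.
E_xy < 0: the goods are complements.

-3.34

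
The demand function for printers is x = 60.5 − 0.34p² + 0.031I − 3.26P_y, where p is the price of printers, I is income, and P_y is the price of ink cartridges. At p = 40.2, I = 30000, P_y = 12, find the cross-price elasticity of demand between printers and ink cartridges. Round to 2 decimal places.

x = 60.5 − 0.34(40.2)² + 0.031(30000) − 3.26(12) = 60.5 − 549.4536 + 930 − 39.12 = 401.9264.
∂x/∂P_y = −3.26, so E_xy = -3.26·(12/401.9264) ≈ -0.10.
E_xy < 0: the goods are complements.

-0.10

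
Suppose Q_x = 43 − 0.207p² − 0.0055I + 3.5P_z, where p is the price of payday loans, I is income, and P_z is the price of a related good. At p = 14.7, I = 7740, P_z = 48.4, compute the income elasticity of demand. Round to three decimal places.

-0.340

Substituting, Q_x = 43 − 0.207(14.7)² − 0.0055(7740) + 3.5(48.4) = 43 − 44.7306 − 42.57 + 169.4 = 125.0994.
∂Q_x/∂I = −0.0055, so E_I = -0.0055·(7740/125.0994) ≈ -0.340.
E_I < 0: inferior good.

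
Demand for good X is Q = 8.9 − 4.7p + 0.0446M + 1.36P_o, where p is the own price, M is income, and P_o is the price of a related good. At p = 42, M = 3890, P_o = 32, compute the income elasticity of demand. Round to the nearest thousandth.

At the given point, Q = 8.9 − 4.7(42) + 0.0446(3890) + 1.36(32) = 8.9 − 197.4 + 173.494 + 43.52 = 28.514.
∂Q/∂M = +0.0446, so E_I = 0.0446·(3890/28.514) ≈ 6.085.
E_I > 1: normal good (luxury).

6.085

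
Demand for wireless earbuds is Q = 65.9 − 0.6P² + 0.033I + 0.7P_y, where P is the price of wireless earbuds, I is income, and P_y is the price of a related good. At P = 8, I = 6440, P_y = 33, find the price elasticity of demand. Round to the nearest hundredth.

-0.29

Substituting, Q = 65.9 − 0.6(8)² + 0.033(6440) + 0.7(33) = 65.9 − 38.4 + 212.52 + 23.1 = 263.12.
∂Q/∂P = −2·0.6·P = -9.6, so E_p = -9.6·(8/263.12) ≈ -0.29.
|E_p| < 1: demand is inelastic.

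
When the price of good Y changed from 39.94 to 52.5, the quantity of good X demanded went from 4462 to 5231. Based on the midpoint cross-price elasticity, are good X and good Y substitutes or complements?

%ΔQ_x = (5231 − 4462)/[(4462+5231)/2] = 769/4846.5 ≈ 0.1587.
%ΔP_y = (52.5 − 39.94)/[(39.94+52.5)/2] ≈ 0.2717.
E_xy = 0.1587/0.2717 ≈ 0.584.
E_xy > 0, so the goods are substitutes.

substitutes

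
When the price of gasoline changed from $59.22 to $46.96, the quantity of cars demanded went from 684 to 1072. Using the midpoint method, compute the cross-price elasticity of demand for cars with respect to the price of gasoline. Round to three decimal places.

%ΔQ_x = (1072 − 684)/[(684+1072)/2] = 388/878 ≈ 0.4419.
%ΔP_y = (46.96 − 59.22)/[(59.22+46.96)/2] ≈ -0.2309.
E_xy = 0.4419/-0.2309 ≈ -1.914.
E_xy < 0, so cars and gasoline are complements.

-1.914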